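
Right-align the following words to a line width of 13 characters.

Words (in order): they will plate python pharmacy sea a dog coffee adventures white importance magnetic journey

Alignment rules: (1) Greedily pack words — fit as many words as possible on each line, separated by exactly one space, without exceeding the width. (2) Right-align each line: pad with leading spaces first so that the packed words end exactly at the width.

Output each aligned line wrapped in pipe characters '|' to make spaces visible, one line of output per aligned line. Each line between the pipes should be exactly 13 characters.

Answer: |    they will|
| plate python|
| pharmacy sea|
| a dog coffee|
|   adventures|
|        white|
|   importance|
|     magnetic|
|      journey|

Derivation:
Line 1: ['they', 'will'] (min_width=9, slack=4)
Line 2: ['plate', 'python'] (min_width=12, slack=1)
Line 3: ['pharmacy', 'sea'] (min_width=12, slack=1)
Line 4: ['a', 'dog', 'coffee'] (min_width=12, slack=1)
Line 5: ['adventures'] (min_width=10, slack=3)
Line 6: ['white'] (min_width=5, slack=8)
Line 7: ['importance'] (min_width=10, slack=3)
Line 8: ['magnetic'] (min_width=8, slack=5)
Line 9: ['journey'] (min_width=7, slack=6)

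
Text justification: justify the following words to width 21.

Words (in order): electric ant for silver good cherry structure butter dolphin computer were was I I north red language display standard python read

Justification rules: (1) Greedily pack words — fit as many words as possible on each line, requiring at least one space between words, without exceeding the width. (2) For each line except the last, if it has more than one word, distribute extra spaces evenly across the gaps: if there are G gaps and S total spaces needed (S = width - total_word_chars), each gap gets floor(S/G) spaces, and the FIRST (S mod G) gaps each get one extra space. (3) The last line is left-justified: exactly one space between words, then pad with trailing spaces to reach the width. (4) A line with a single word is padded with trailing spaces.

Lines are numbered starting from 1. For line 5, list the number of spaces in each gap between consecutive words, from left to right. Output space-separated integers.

Answer: 2 2 2 2

Derivation:
Line 1: ['electric', 'ant', 'for'] (min_width=16, slack=5)
Line 2: ['silver', 'good', 'cherry'] (min_width=18, slack=3)
Line 3: ['structure', 'butter'] (min_width=16, slack=5)
Line 4: ['dolphin', 'computer', 'were'] (min_width=21, slack=0)
Line 5: ['was', 'I', 'I', 'north', 'red'] (min_width=17, slack=4)
Line 6: ['language', 'display'] (min_width=16, slack=5)
Line 7: ['standard', 'python', 'read'] (min_width=20, slack=1)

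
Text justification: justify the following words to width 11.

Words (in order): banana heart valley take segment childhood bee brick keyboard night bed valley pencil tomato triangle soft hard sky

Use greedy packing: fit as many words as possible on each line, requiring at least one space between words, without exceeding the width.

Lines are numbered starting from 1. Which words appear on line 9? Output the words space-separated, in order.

Answer: valley

Derivation:
Line 1: ['banana'] (min_width=6, slack=5)
Line 2: ['heart'] (min_width=5, slack=6)
Line 3: ['valley', 'take'] (min_width=11, slack=0)
Line 4: ['segment'] (min_width=7, slack=4)
Line 5: ['childhood'] (min_width=9, slack=2)
Line 6: ['bee', 'brick'] (min_width=9, slack=2)
Line 7: ['keyboard'] (min_width=8, slack=3)
Line 8: ['night', 'bed'] (min_width=9, slack=2)
Line 9: ['valley'] (min_width=6, slack=5)
Line 10: ['pencil'] (min_width=6, slack=5)
Line 11: ['tomato'] (min_width=6, slack=5)
Line 12: ['triangle'] (min_width=8, slack=3)
Line 13: ['soft', 'hard'] (min_width=9, slack=2)
Line 14: ['sky'] (min_width=3, slack=8)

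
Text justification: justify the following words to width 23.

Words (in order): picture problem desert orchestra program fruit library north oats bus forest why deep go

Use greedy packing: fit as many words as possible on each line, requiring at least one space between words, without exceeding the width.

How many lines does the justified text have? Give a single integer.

Line 1: ['picture', 'problem', 'desert'] (min_width=22, slack=1)
Line 2: ['orchestra', 'program', 'fruit'] (min_width=23, slack=0)
Line 3: ['library', 'north', 'oats', 'bus'] (min_width=22, slack=1)
Line 4: ['forest', 'why', 'deep', 'go'] (min_width=18, slack=5)
Total lines: 4

Answer: 4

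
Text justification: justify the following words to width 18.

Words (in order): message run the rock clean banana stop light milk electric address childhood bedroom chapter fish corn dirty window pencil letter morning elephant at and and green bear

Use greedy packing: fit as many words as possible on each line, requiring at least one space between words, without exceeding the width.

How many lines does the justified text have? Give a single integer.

Line 1: ['message', 'run', 'the'] (min_width=15, slack=3)
Line 2: ['rock', 'clean', 'banana'] (min_width=17, slack=1)
Line 3: ['stop', 'light', 'milk'] (min_width=15, slack=3)
Line 4: ['electric', 'address'] (min_width=16, slack=2)
Line 5: ['childhood', 'bedroom'] (min_width=17, slack=1)
Line 6: ['chapter', 'fish', 'corn'] (min_width=17, slack=1)
Line 7: ['dirty', 'window'] (min_width=12, slack=6)
Line 8: ['pencil', 'letter'] (min_width=13, slack=5)
Line 9: ['morning', 'elephant'] (min_width=16, slack=2)
Line 10: ['at', 'and', 'and', 'green'] (min_width=16, slack=2)
Line 11: ['bear'] (min_width=4, slack=14)
Total lines: 11

Answer: 11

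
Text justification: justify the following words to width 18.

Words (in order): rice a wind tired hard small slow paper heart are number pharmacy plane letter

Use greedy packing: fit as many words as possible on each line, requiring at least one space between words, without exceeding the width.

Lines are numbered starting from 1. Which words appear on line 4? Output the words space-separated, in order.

Line 1: ['rice', 'a', 'wind', 'tired'] (min_width=17, slack=1)
Line 2: ['hard', 'small', 'slow'] (min_width=15, slack=3)
Line 3: ['paper', 'heart', 'are'] (min_width=15, slack=3)
Line 4: ['number', 'pharmacy'] (min_width=15, slack=3)
Line 5: ['plane', 'letter'] (min_width=12, slack=6)

Answer: number pharmacy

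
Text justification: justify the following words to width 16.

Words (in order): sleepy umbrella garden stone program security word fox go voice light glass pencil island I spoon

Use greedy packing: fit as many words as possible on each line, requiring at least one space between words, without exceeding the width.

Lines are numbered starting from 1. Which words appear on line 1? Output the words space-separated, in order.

Answer: sleepy umbrella

Derivation:
Line 1: ['sleepy', 'umbrella'] (min_width=15, slack=1)
Line 2: ['garden', 'stone'] (min_width=12, slack=4)
Line 3: ['program', 'security'] (min_width=16, slack=0)
Line 4: ['word', 'fox', 'go'] (min_width=11, slack=5)
Line 5: ['voice', 'light'] (min_width=11, slack=5)
Line 6: ['glass', 'pencil'] (min_width=12, slack=4)
Line 7: ['island', 'I', 'spoon'] (min_width=14, slack=2)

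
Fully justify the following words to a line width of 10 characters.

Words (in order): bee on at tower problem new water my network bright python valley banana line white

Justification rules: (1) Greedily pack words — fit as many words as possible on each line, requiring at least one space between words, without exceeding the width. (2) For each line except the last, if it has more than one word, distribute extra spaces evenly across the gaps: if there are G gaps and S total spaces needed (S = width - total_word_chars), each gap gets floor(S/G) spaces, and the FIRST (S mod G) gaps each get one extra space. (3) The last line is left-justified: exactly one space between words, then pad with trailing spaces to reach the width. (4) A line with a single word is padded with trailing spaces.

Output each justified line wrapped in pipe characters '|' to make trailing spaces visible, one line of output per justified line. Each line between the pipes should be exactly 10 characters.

Answer: |bee  on at|
|tower     |
|problem   |
|new  water|
|my network|
|bright    |
|python    |
|valley    |
|banana    |
|line white|

Derivation:
Line 1: ['bee', 'on', 'at'] (min_width=9, slack=1)
Line 2: ['tower'] (min_width=5, slack=5)
Line 3: ['problem'] (min_width=7, slack=3)
Line 4: ['new', 'water'] (min_width=9, slack=1)
Line 5: ['my', 'network'] (min_width=10, slack=0)
Line 6: ['bright'] (min_width=6, slack=4)
Line 7: ['python'] (min_width=6, slack=4)
Line 8: ['valley'] (min_width=6, slack=4)
Line 9: ['banana'] (min_width=6, slack=4)
Line 10: ['line', 'white'] (min_width=10, slack=0)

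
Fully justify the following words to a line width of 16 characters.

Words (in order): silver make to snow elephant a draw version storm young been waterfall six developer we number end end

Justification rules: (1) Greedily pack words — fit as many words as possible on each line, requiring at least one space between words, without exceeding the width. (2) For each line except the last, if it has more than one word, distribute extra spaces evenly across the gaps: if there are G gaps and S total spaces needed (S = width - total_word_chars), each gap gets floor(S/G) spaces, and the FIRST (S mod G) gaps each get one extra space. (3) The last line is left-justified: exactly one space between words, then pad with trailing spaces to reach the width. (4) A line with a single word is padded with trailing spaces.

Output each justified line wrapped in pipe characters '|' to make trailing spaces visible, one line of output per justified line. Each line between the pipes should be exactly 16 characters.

Answer: |silver  make  to|
|snow  elephant a|
|draw     version|
|storm young been|
|waterfall    six|
|developer     we|
|number end end  |

Derivation:
Line 1: ['silver', 'make', 'to'] (min_width=14, slack=2)
Line 2: ['snow', 'elephant', 'a'] (min_width=15, slack=1)
Line 3: ['draw', 'version'] (min_width=12, slack=4)
Line 4: ['storm', 'young', 'been'] (min_width=16, slack=0)
Line 5: ['waterfall', 'six'] (min_width=13, slack=3)
Line 6: ['developer', 'we'] (min_width=12, slack=4)
Line 7: ['number', 'end', 'end'] (min_width=14, slack=2)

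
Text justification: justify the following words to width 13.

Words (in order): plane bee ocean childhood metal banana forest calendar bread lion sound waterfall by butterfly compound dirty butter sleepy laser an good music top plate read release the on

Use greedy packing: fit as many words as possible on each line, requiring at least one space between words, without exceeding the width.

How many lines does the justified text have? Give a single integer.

Answer: 17

Derivation:
Line 1: ['plane', 'bee'] (min_width=9, slack=4)
Line 2: ['ocean'] (min_width=5, slack=8)
Line 3: ['childhood'] (min_width=9, slack=4)
Line 4: ['metal', 'banana'] (min_width=12, slack=1)
Line 5: ['forest'] (min_width=6, slack=7)
Line 6: ['calendar'] (min_width=8, slack=5)
Line 7: ['bread', 'lion'] (min_width=10, slack=3)
Line 8: ['sound'] (min_width=5, slack=8)
Line 9: ['waterfall', 'by'] (min_width=12, slack=1)
Line 10: ['butterfly'] (min_width=9, slack=4)
Line 11: ['compound'] (min_width=8, slack=5)
Line 12: ['dirty', 'butter'] (min_width=12, slack=1)
Line 13: ['sleepy', 'laser'] (min_width=12, slack=1)
Line 14: ['an', 'good', 'music'] (min_width=13, slack=0)
Line 15: ['top', 'plate'] (min_width=9, slack=4)
Line 16: ['read', 'release'] (min_width=12, slack=1)
Line 17: ['the', 'on'] (min_width=6, slack=7)
Total lines: 17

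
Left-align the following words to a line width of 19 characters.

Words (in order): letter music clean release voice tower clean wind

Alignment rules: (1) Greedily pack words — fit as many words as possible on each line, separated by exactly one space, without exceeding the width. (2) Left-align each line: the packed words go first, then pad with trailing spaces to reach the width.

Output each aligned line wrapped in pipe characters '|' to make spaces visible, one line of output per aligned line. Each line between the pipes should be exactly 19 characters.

Answer: |letter music clean |
|release voice tower|
|clean wind         |

Derivation:
Line 1: ['letter', 'music', 'clean'] (min_width=18, slack=1)
Line 2: ['release', 'voice', 'tower'] (min_width=19, slack=0)
Line 3: ['clean', 'wind'] (min_width=10, slack=9)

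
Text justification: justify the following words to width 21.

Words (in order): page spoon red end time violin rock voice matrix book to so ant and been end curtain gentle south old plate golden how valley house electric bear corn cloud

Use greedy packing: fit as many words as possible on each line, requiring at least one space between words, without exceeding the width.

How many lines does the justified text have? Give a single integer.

Line 1: ['page', 'spoon', 'red', 'end'] (min_width=18, slack=3)
Line 2: ['time', 'violin', 'rock'] (min_width=16, slack=5)
Line 3: ['voice', 'matrix', 'book', 'to'] (min_width=20, slack=1)
Line 4: ['so', 'ant', 'and', 'been', 'end'] (min_width=19, slack=2)
Line 5: ['curtain', 'gentle', 'south'] (min_width=20, slack=1)
Line 6: ['old', 'plate', 'golden', 'how'] (min_width=20, slack=1)
Line 7: ['valley', 'house', 'electric'] (min_width=21, slack=0)
Line 8: ['bear', 'corn', 'cloud'] (min_width=15, slack=6)
Total lines: 8

Answer: 8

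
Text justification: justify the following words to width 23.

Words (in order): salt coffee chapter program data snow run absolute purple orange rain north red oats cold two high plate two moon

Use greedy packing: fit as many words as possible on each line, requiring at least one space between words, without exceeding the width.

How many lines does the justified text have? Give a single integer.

Answer: 6

Derivation:
Line 1: ['salt', 'coffee', 'chapter'] (min_width=19, slack=4)
Line 2: ['program', 'data', 'snow', 'run'] (min_width=21, slack=2)
Line 3: ['absolute', 'purple', 'orange'] (min_width=22, slack=1)
Line 4: ['rain', 'north', 'red', 'oats'] (min_width=19, slack=4)
Line 5: ['cold', 'two', 'high', 'plate', 'two'] (min_width=23, slack=0)
Line 6: ['moon'] (min_width=4, slack=19)
Total lines: 6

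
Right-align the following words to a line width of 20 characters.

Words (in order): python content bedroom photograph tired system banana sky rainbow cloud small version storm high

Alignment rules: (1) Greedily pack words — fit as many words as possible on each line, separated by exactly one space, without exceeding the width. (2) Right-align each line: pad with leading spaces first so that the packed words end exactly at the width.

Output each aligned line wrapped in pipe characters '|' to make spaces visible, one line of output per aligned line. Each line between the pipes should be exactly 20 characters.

Answer: |      python content|
|  bedroom photograph|
| tired system banana|
|   sky rainbow cloud|
| small version storm|
|                high|

Derivation:
Line 1: ['python', 'content'] (min_width=14, slack=6)
Line 2: ['bedroom', 'photograph'] (min_width=18, slack=2)
Line 3: ['tired', 'system', 'banana'] (min_width=19, slack=1)
Line 4: ['sky', 'rainbow', 'cloud'] (min_width=17, slack=3)
Line 5: ['small', 'version', 'storm'] (min_width=19, slack=1)
Line 6: ['high'] (min_width=4, slack=16)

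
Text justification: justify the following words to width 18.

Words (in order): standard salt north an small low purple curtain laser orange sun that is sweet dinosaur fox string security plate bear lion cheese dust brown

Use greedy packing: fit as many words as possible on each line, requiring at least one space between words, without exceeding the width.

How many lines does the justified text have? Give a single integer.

Line 1: ['standard', 'salt'] (min_width=13, slack=5)
Line 2: ['north', 'an', 'small', 'low'] (min_width=18, slack=0)
Line 3: ['purple', 'curtain'] (min_width=14, slack=4)
Line 4: ['laser', 'orange', 'sun'] (min_width=16, slack=2)
Line 5: ['that', 'is', 'sweet'] (min_width=13, slack=5)
Line 6: ['dinosaur', 'fox'] (min_width=12, slack=6)
Line 7: ['string', 'security'] (min_width=15, slack=3)
Line 8: ['plate', 'bear', 'lion'] (min_width=15, slack=3)
Line 9: ['cheese', 'dust', 'brown'] (min_width=17, slack=1)
Total lines: 9

Answer: 9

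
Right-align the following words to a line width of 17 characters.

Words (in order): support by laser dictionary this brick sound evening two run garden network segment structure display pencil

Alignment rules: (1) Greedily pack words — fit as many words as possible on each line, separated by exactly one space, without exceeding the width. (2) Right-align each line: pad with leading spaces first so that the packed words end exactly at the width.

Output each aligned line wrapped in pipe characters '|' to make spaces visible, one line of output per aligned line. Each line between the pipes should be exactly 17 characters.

Answer: | support by laser|
|  dictionary this|
|      brick sound|
|  evening two run|
|   garden network|
|segment structure|
|   display pencil|

Derivation:
Line 1: ['support', 'by', 'laser'] (min_width=16, slack=1)
Line 2: ['dictionary', 'this'] (min_width=15, slack=2)
Line 3: ['brick', 'sound'] (min_width=11, slack=6)
Line 4: ['evening', 'two', 'run'] (min_width=15, slack=2)
Line 5: ['garden', 'network'] (min_width=14, slack=3)
Line 6: ['segment', 'structure'] (min_width=17, slack=0)
Line 7: ['display', 'pencil'] (min_width=14, slack=3)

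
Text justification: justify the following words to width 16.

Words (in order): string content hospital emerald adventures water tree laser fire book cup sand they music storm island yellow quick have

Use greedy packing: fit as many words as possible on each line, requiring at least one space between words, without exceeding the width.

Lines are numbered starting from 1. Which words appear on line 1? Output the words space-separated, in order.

Line 1: ['string', 'content'] (min_width=14, slack=2)
Line 2: ['hospital', 'emerald'] (min_width=16, slack=0)
Line 3: ['adventures', 'water'] (min_width=16, slack=0)
Line 4: ['tree', 'laser', 'fire'] (min_width=15, slack=1)
Line 5: ['book', 'cup', 'sand'] (min_width=13, slack=3)
Line 6: ['they', 'music', 'storm'] (min_width=16, slack=0)
Line 7: ['island', 'yellow'] (min_width=13, slack=3)
Line 8: ['quick', 'have'] (min_width=10, slack=6)

Answer: string content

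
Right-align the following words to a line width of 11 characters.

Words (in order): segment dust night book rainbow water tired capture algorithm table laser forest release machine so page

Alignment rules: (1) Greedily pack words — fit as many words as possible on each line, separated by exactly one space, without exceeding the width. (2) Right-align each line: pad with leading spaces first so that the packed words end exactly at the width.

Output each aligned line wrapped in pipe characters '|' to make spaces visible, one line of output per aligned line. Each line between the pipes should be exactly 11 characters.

Line 1: ['segment'] (min_width=7, slack=4)
Line 2: ['dust', 'night'] (min_width=10, slack=1)
Line 3: ['book'] (min_width=4, slack=7)
Line 4: ['rainbow'] (min_width=7, slack=4)
Line 5: ['water', 'tired'] (min_width=11, slack=0)
Line 6: ['capture'] (min_width=7, slack=4)
Line 7: ['algorithm'] (min_width=9, slack=2)
Line 8: ['table', 'laser'] (min_width=11, slack=0)
Line 9: ['forest'] (min_width=6, slack=5)
Line 10: ['release'] (min_width=7, slack=4)
Line 11: ['machine', 'so'] (min_width=10, slack=1)
Line 12: ['page'] (min_width=4, slack=7)

Answer: |    segment|
| dust night|
|       book|
|    rainbow|
|water tired|
|    capture|
|  algorithm|
|table laser|
|     forest|
|    release|
| machine so|
|       page|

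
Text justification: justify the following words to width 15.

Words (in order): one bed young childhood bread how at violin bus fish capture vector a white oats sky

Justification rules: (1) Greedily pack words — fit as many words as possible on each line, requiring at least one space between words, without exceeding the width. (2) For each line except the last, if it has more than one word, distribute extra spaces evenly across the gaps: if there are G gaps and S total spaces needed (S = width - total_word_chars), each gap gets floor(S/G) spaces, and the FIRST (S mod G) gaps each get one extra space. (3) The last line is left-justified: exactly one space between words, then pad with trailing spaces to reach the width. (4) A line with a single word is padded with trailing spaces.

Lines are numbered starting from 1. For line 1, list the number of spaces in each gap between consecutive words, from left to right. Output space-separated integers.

Line 1: ['one', 'bed', 'young'] (min_width=13, slack=2)
Line 2: ['childhood', 'bread'] (min_width=15, slack=0)
Line 3: ['how', 'at', 'violin'] (min_width=13, slack=2)
Line 4: ['bus', 'fish'] (min_width=8, slack=7)
Line 5: ['capture', 'vector'] (min_width=14, slack=1)
Line 6: ['a', 'white', 'oats'] (min_width=12, slack=3)
Line 7: ['sky'] (min_width=3, slack=12)

Answer: 2 2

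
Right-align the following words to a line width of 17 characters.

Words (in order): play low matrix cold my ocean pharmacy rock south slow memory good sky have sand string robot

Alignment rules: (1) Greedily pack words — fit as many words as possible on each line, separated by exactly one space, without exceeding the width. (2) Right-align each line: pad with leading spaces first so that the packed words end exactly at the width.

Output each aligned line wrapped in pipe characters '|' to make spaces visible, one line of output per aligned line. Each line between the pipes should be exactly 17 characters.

Answer: |  play low matrix|
|    cold my ocean|
|    pharmacy rock|
|south slow memory|
|    good sky have|
|sand string robot|

Derivation:
Line 1: ['play', 'low', 'matrix'] (min_width=15, slack=2)
Line 2: ['cold', 'my', 'ocean'] (min_width=13, slack=4)
Line 3: ['pharmacy', 'rock'] (min_width=13, slack=4)
Line 4: ['south', 'slow', 'memory'] (min_width=17, slack=0)
Line 5: ['good', 'sky', 'have'] (min_width=13, slack=4)
Line 6: ['sand', 'string', 'robot'] (min_width=17, slack=0)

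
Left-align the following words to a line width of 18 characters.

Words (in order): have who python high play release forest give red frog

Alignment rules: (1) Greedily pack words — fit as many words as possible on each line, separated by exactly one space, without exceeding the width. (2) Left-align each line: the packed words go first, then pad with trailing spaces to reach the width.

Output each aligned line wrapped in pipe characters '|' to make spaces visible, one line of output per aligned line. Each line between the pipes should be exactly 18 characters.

Answer: |have who python   |
|high play release |
|forest give red   |
|frog              |

Derivation:
Line 1: ['have', 'who', 'python'] (min_width=15, slack=3)
Line 2: ['high', 'play', 'release'] (min_width=17, slack=1)
Line 3: ['forest', 'give', 'red'] (min_width=15, slack=3)
Line 4: ['frog'] (min_width=4, slack=14)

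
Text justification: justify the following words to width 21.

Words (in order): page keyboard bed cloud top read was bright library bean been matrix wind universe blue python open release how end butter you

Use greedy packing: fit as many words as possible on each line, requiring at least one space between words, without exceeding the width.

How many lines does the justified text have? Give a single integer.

Answer: 7

Derivation:
Line 1: ['page', 'keyboard', 'bed'] (min_width=17, slack=4)
Line 2: ['cloud', 'top', 'read', 'was'] (min_width=18, slack=3)
Line 3: ['bright', 'library', 'bean'] (min_width=19, slack=2)
Line 4: ['been', 'matrix', 'wind'] (min_width=16, slack=5)
Line 5: ['universe', 'blue', 'python'] (min_width=20, slack=1)
Line 6: ['open', 'release', 'how', 'end'] (min_width=20, slack=1)
Line 7: ['butter', 'you'] (min_width=10, slack=11)
Total lines: 7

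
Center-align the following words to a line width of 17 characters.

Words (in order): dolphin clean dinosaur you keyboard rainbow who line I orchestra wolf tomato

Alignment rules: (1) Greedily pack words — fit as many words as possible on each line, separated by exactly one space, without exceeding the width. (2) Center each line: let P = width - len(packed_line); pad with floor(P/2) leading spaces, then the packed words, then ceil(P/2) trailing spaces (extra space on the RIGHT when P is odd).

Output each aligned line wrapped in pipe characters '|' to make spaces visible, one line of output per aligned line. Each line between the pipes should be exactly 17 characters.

Line 1: ['dolphin', 'clean'] (min_width=13, slack=4)
Line 2: ['dinosaur', 'you'] (min_width=12, slack=5)
Line 3: ['keyboard', 'rainbow'] (min_width=16, slack=1)
Line 4: ['who', 'line', 'I'] (min_width=10, slack=7)
Line 5: ['orchestra', 'wolf'] (min_width=14, slack=3)
Line 6: ['tomato'] (min_width=6, slack=11)

Answer: |  dolphin clean  |
|  dinosaur you   |
|keyboard rainbow |
|   who line I    |
| orchestra wolf  |
|     tomato      |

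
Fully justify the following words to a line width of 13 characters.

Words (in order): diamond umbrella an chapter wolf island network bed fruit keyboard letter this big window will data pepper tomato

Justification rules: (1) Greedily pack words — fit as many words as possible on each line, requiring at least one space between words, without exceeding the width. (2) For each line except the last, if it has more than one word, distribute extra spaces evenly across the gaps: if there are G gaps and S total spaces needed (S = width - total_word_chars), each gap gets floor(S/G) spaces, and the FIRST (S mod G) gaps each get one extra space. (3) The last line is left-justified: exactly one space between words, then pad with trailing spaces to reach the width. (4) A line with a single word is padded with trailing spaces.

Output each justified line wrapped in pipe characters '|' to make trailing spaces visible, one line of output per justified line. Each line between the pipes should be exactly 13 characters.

Answer: |diamond      |
|umbrella   an|
|chapter  wolf|
|island       |
|network   bed|
|fruit        |
|keyboard     |
|letter   this|
|big    window|
|will     data|
|pepper tomato|

Derivation:
Line 1: ['diamond'] (min_width=7, slack=6)
Line 2: ['umbrella', 'an'] (min_width=11, slack=2)
Line 3: ['chapter', 'wolf'] (min_width=12, slack=1)
Line 4: ['island'] (min_width=6, slack=7)
Line 5: ['network', 'bed'] (min_width=11, slack=2)
Line 6: ['fruit'] (min_width=5, slack=8)
Line 7: ['keyboard'] (min_width=8, slack=5)
Line 8: ['letter', 'this'] (min_width=11, slack=2)
Line 9: ['big', 'window'] (min_width=10, slack=3)
Line 10: ['will', 'data'] (min_width=9, slack=4)
Line 11: ['pepper', 'tomato'] (min_width=13, slack=0)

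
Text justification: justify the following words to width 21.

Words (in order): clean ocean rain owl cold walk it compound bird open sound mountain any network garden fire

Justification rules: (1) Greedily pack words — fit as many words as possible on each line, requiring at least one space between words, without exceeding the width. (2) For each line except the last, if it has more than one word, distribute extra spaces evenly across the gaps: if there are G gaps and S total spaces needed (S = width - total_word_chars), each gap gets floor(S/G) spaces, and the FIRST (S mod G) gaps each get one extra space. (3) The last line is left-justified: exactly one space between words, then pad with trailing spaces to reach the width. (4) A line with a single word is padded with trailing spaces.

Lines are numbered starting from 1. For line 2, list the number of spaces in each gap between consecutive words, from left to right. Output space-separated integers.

Answer: 1 1 1

Derivation:
Line 1: ['clean', 'ocean', 'rain', 'owl'] (min_width=20, slack=1)
Line 2: ['cold', 'walk', 'it', 'compound'] (min_width=21, slack=0)
Line 3: ['bird', 'open', 'sound'] (min_width=15, slack=6)
Line 4: ['mountain', 'any', 'network'] (min_width=20, slack=1)
Line 5: ['garden', 'fire'] (min_width=11, slack=10)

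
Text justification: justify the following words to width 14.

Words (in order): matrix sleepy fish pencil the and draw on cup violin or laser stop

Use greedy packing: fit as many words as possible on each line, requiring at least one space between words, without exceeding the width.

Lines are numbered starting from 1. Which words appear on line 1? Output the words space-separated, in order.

Line 1: ['matrix', 'sleepy'] (min_width=13, slack=1)
Line 2: ['fish', 'pencil'] (min_width=11, slack=3)
Line 3: ['the', 'and', 'draw'] (min_width=12, slack=2)
Line 4: ['on', 'cup', 'violin'] (min_width=13, slack=1)
Line 5: ['or', 'laser', 'stop'] (min_width=13, slack=1)

Answer: matrix sleepy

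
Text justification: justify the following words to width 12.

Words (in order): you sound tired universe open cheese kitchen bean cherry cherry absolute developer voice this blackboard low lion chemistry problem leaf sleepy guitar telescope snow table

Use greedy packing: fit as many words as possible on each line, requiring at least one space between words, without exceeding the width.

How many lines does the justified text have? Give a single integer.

Line 1: ['you', 'sound'] (min_width=9, slack=3)
Line 2: ['tired'] (min_width=5, slack=7)
Line 3: ['universe'] (min_width=8, slack=4)
Line 4: ['open', 'cheese'] (min_width=11, slack=1)
Line 5: ['kitchen', 'bean'] (min_width=12, slack=0)
Line 6: ['cherry'] (min_width=6, slack=6)
Line 7: ['cherry'] (min_width=6, slack=6)
Line 8: ['absolute'] (min_width=8, slack=4)
Line 9: ['developer'] (min_width=9, slack=3)
Line 10: ['voice', 'this'] (min_width=10, slack=2)
Line 11: ['blackboard'] (min_width=10, slack=2)
Line 12: ['low', 'lion'] (min_width=8, slack=4)
Line 13: ['chemistry'] (min_width=9, slack=3)
Line 14: ['problem', 'leaf'] (min_width=12, slack=0)
Line 15: ['sleepy'] (min_width=6, slack=6)
Line 16: ['guitar'] (min_width=6, slack=6)
Line 17: ['telescope'] (min_width=9, slack=3)
Line 18: ['snow', 'table'] (min_width=10, slack=2)
Total lines: 18

Answer: 18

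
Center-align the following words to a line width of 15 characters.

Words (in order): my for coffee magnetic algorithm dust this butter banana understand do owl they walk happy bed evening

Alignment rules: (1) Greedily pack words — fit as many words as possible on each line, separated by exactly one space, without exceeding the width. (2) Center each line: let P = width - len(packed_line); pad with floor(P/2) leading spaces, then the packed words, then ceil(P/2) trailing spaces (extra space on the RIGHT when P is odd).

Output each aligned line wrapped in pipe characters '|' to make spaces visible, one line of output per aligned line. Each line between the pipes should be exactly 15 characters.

Line 1: ['my', 'for', 'coffee'] (min_width=13, slack=2)
Line 2: ['magnetic'] (min_width=8, slack=7)
Line 3: ['algorithm', 'dust'] (min_width=14, slack=1)
Line 4: ['this', 'butter'] (min_width=11, slack=4)
Line 5: ['banana'] (min_width=6, slack=9)
Line 6: ['understand', 'do'] (min_width=13, slack=2)
Line 7: ['owl', 'they', 'walk'] (min_width=13, slack=2)
Line 8: ['happy', 'bed'] (min_width=9, slack=6)
Line 9: ['evening'] (min_width=7, slack=8)

Answer: | my for coffee |
|   magnetic    |
|algorithm dust |
|  this butter  |
|    banana     |
| understand do |
| owl they walk |
|   happy bed   |
|    evening    |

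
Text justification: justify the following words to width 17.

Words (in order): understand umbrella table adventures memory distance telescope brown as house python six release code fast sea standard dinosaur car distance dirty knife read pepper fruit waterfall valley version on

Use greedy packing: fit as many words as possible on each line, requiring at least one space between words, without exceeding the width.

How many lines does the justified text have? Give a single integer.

Line 1: ['understand'] (min_width=10, slack=7)
Line 2: ['umbrella', 'table'] (min_width=14, slack=3)
Line 3: ['adventures', 'memory'] (min_width=17, slack=0)
Line 4: ['distance'] (min_width=8, slack=9)
Line 5: ['telescope', 'brown'] (min_width=15, slack=2)
Line 6: ['as', 'house', 'python'] (min_width=15, slack=2)
Line 7: ['six', 'release', 'code'] (min_width=16, slack=1)
Line 8: ['fast', 'sea', 'standard'] (min_width=17, slack=0)
Line 9: ['dinosaur', 'car'] (min_width=12, slack=5)
Line 10: ['distance', 'dirty'] (min_width=14, slack=3)
Line 11: ['knife', 'read', 'pepper'] (min_width=17, slack=0)
Line 12: ['fruit', 'waterfall'] (min_width=15, slack=2)
Line 13: ['valley', 'version', 'on'] (min_width=17, slack=0)
Total lines: 13

Answer: 13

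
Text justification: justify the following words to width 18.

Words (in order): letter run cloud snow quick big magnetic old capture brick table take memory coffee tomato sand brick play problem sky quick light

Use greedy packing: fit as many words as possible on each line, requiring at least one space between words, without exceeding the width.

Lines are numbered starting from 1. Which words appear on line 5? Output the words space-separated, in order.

Answer: table take memory

Derivation:
Line 1: ['letter', 'run', 'cloud'] (min_width=16, slack=2)
Line 2: ['snow', 'quick', 'big'] (min_width=14, slack=4)
Line 3: ['magnetic', 'old'] (min_width=12, slack=6)
Line 4: ['capture', 'brick'] (min_width=13, slack=5)
Line 5: ['table', 'take', 'memory'] (min_width=17, slack=1)
Line 6: ['coffee', 'tomato', 'sand'] (min_width=18, slack=0)
Line 7: ['brick', 'play', 'problem'] (min_width=18, slack=0)
Line 8: ['sky', 'quick', 'light'] (min_width=15, slack=3)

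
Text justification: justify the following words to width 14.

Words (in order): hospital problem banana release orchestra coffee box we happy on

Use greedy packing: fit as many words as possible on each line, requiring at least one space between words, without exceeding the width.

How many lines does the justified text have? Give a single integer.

Line 1: ['hospital'] (min_width=8, slack=6)
Line 2: ['problem', 'banana'] (min_width=14, slack=0)
Line 3: ['release'] (min_width=7, slack=7)
Line 4: ['orchestra'] (min_width=9, slack=5)
Line 5: ['coffee', 'box', 'we'] (min_width=13, slack=1)
Line 6: ['happy', 'on'] (min_width=8, slack=6)
Total lines: 6

Answer: 6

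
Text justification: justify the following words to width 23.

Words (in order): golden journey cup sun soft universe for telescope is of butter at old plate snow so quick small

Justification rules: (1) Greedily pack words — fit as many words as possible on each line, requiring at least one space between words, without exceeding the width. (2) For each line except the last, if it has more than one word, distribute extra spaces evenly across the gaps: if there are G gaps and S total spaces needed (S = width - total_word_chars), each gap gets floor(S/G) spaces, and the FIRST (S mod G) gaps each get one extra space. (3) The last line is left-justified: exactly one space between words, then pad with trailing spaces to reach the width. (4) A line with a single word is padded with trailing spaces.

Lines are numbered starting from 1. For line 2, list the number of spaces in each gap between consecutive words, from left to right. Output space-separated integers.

Line 1: ['golden', 'journey', 'cup', 'sun'] (min_width=22, slack=1)
Line 2: ['soft', 'universe', 'for'] (min_width=17, slack=6)
Line 3: ['telescope', 'is', 'of', 'butter'] (min_width=22, slack=1)
Line 4: ['at', 'old', 'plate', 'snow', 'so'] (min_width=20, slack=3)
Line 5: ['quick', 'small'] (min_width=11, slack=12)

Answer: 4 4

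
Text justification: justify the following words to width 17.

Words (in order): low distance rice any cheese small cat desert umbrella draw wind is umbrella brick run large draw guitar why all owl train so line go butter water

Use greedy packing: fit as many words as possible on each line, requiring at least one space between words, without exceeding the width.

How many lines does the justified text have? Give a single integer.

Line 1: ['low', 'distance', 'rice'] (min_width=17, slack=0)
Line 2: ['any', 'cheese', 'small'] (min_width=16, slack=1)
Line 3: ['cat', 'desert'] (min_width=10, slack=7)
Line 4: ['umbrella', 'draw'] (min_width=13, slack=4)
Line 5: ['wind', 'is', 'umbrella'] (min_width=16, slack=1)
Line 6: ['brick', 'run', 'large'] (min_width=15, slack=2)
Line 7: ['draw', 'guitar', 'why'] (min_width=15, slack=2)
Line 8: ['all', 'owl', 'train', 'so'] (min_width=16, slack=1)
Line 9: ['line', 'go', 'butter'] (min_width=14, slack=3)
Line 10: ['water'] (min_width=5, slack=12)
Total lines: 10

Answer: 10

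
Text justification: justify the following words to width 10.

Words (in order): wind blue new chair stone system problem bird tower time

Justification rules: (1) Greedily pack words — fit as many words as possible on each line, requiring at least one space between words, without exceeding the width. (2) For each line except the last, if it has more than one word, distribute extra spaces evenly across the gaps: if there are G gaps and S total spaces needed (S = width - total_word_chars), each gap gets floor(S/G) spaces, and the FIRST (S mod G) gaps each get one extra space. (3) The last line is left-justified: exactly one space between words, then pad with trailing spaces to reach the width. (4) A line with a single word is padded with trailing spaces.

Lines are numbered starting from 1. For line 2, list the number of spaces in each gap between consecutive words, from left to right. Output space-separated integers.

Line 1: ['wind', 'blue'] (min_width=9, slack=1)
Line 2: ['new', 'chair'] (min_width=9, slack=1)
Line 3: ['stone'] (min_width=5, slack=5)
Line 4: ['system'] (min_width=6, slack=4)
Line 5: ['problem'] (min_width=7, slack=3)
Line 6: ['bird', 'tower'] (min_width=10, slack=0)
Line 7: ['time'] (min_width=4, slack=6)

Answer: 2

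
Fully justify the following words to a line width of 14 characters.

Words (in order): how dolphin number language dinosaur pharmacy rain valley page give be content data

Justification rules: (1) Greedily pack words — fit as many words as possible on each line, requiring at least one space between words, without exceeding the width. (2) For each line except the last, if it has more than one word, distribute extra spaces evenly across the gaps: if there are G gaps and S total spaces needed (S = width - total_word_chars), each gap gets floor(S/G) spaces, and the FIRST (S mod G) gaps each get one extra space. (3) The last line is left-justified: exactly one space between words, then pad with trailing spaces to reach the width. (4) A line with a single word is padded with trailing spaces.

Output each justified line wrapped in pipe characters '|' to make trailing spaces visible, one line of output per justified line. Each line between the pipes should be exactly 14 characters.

Line 1: ['how', 'dolphin'] (min_width=11, slack=3)
Line 2: ['number'] (min_width=6, slack=8)
Line 3: ['language'] (min_width=8, slack=6)
Line 4: ['dinosaur'] (min_width=8, slack=6)
Line 5: ['pharmacy', 'rain'] (min_width=13, slack=1)
Line 6: ['valley', 'page'] (min_width=11, slack=3)
Line 7: ['give', 'be'] (min_width=7, slack=7)
Line 8: ['content', 'data'] (min_width=12, slack=2)

Answer: |how    dolphin|
|number        |
|language      |
|dinosaur      |
|pharmacy  rain|
|valley    page|
|give        be|
|content data  |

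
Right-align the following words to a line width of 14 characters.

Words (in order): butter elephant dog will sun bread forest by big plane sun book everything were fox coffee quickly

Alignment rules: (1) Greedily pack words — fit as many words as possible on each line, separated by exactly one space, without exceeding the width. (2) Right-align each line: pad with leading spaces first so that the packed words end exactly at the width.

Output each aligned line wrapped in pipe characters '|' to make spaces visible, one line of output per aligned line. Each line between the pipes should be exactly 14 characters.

Answer: |        butter|
|  elephant dog|
|will sun bread|
| forest by big|
|plane sun book|
|    everything|
|      were fox|
|coffee quickly|

Derivation:
Line 1: ['butter'] (min_width=6, slack=8)
Line 2: ['elephant', 'dog'] (min_width=12, slack=2)
Line 3: ['will', 'sun', 'bread'] (min_width=14, slack=0)
Line 4: ['forest', 'by', 'big'] (min_width=13, slack=1)
Line 5: ['plane', 'sun', 'book'] (min_width=14, slack=0)
Line 6: ['everything'] (min_width=10, slack=4)
Line 7: ['were', 'fox'] (min_width=8, slack=6)
Line 8: ['coffee', 'quickly'] (min_width=14, slack=0)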